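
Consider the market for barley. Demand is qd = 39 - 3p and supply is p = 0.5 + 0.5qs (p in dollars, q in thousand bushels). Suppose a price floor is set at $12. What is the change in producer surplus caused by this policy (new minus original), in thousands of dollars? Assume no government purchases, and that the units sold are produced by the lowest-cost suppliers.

Rearranging supply gives qs = 2p - 1. Setting quantity demanded equal to quantity supplied, 39 - 3p = 2p - 1, gives p* = 8 and q* = 15.
Because the floor (12) lies above the market-clearing price, it is binding.
At p = 12: qd = 39 - 3·12 = 3 and qs = 2·12 - 1 = 23.
Producer surplus without the control is ½ · (8 - 0.5) · 15 = 56.25.
With the floor, 3 units are sold at 12. The supply price at q = 3 is 2, so PS = ½ · [(12 - 0.5) + (12 - 2)] · 3 = 32.25.
Change in producer surplus = 32.25 - 56.25 = -24.

-24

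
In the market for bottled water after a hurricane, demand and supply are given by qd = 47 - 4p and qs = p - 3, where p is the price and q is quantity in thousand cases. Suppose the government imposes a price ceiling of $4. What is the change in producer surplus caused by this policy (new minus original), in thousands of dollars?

-24

In a free market, 47 - 4p = p - 3 gives the equilibrium p* = 10, q* = 7.
The ceiling of 4 is below the equilibrium price 10, so it binds.
At p = 4: qd = 47 - 4·4 = 31 and qs = 4 - 3 = 1.
Producer surplus without the control is ½ · (10 - 3) · 7 = 24.5.
With the ceiling, producers sell 1 units at 4, so PS = ½ · (4 - 3) · 1 = 0.5.
Change in producer surplus = 0.5 - 24.5 = -24.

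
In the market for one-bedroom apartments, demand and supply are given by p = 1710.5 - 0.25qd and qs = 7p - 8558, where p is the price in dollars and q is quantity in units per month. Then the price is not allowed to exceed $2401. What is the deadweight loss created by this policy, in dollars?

0

Rearranging demand gives qd = 6842 - 4p. Equilibrium: 6842 - 4p = 7p - 8558, so 15400 = 11p and p* = 1400, q* = 1242.
The ceiling of 2401 is above the equilibrium price 1400, so it is not binding; the market clears at p* = 1400, q* = 1242.
Since the control does not bind, no trades are prevented and deadweight loss is zero.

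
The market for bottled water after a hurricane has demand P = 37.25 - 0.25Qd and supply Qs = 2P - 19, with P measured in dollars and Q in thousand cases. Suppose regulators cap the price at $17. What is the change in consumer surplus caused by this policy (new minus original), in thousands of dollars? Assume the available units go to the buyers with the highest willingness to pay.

104.5

Rearranging demand gives Qd = 149 - 4P. Equilibrium: 149 - 4P = 2P - 19, so 168 = 6P and P* = 28, Q* = 37.
Since 17 < 28, the ceiling is binding.
At P = 17: Qd = 149 - 4·17 = 81 and Qs = 2·17 - 19 = 15.
Consumer surplus without the control is ½ · (37.25 - 28) · 37 = 171.125.
With the ceiling, 15 units are sold at 17 (assume they go to the highest-value buyers). The demand price at Q = 15 is 33.5, so CS = ½ · [(37.25 - 17) + (33.5 - 17)] · 15 = 275.625.
Change in consumer surplus = 275.625 - 171.125 = 104.5.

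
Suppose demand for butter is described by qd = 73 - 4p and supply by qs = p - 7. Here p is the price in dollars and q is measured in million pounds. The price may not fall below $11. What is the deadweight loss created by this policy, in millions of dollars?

0

Without the control the market clears where 73 - 4p = p - 7, i.e. p* = 16 and q* = 9.
The floor of 11 is below the equilibrium price 16, so it is not binding; the market clears at p* = 16, q* = 9.
Since the control does not bind, no trades are prevented and deadweight loss is zero.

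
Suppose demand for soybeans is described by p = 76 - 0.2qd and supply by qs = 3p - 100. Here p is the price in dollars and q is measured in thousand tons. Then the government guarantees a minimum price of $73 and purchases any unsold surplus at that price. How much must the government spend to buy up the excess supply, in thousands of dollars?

7592

Rearranging demand gives qd = 380 - 5p. Without the control the market clears where 380 - 5p = 3p - 100, i.e. p* = 60 and q* = 80.
Since 73 > 60, the floor is binding.
At p = 73: qd = 380 - 5·73 = 15 and qs = 3·73 - 100 = 119.
Surplus = qs - qd = 104.
Government expenditure = surplus × support price = 104 × 73 = 7592.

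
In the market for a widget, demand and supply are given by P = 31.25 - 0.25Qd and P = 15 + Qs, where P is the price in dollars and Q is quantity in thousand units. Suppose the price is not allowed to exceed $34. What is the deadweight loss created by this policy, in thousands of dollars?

Rearranging demand gives Qd = 125 - 4P; rearranging supply gives Qs = P - 15. Without the control the market clears where 125 - 4P = P - 15, i.e. P* = 28 and Q* = 13.
Since 34 is above P* = 28, the ceiling does not bind and the free-market outcome prevails.
Since the control does not bind, no trades are prevented and deadweight loss is zero.

0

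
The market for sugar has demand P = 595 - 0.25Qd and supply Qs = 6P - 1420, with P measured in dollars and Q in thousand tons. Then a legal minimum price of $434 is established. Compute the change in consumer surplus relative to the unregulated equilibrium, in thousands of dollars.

Rearranging demand gives Qd = 2380 - 4P. Without the control the market clears where 2380 - 4P = 6P - 1420, i.e. P* = 380 and Q* = 860.
Because the floor (434) lies above the market-clearing price, it is binding.
At P = 434: Qd = 2380 - 4·434 = 644 and Qs = 6·434 - 1420 = 1184.
Consumer surplus without the control is ½ · (595 - 380) · 860 = 92450.
With the floor, consumers buy 644 units at 434, so CS = ½ · (595 - 434) · 644 = 51842.
Change in consumer surplus = 51842 - 92450 = -40608.

-40608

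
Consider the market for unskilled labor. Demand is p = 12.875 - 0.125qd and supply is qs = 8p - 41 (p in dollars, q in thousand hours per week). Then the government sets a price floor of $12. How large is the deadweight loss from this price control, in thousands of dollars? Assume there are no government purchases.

Rearranging demand gives qd = 103 - 8p. Equilibrium: 103 - 8p = 8p - 41, so 144 = 16p and p* = 9, q* = 31.
Because the floor (12) lies above the market-clearing price, it is binding.
At p = 12: qd = 103 - 8·12 = 7 and qs = 8·12 - 41 = 55.
Quantity traded falls to 7. At q = 7 the demand price is (103 - 7)/8 = 12 and the supply price is (41 + 7)/8 = 6.
Deadweight loss = ½ · (12 - 6) · (31 - 7) = ½ · 6 · 24 = 72.

72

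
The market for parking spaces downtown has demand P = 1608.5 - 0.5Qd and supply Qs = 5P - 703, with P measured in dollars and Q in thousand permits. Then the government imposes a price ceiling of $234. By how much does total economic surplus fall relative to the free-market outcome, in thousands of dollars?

Rearranging demand gives Qd = 3217 - 2P. Equilibrium: 3217 - 2P = 5P - 703, so 3920 = 7P and P* = 560, Q* = 2097.
The ceiling of 234 is below the equilibrium price 560, so it binds.
At P = 234: Qd = 3217 - 2·234 = 2749 and Qs = 5·234 - 703 = 467.
Quantity traded falls to 467. At Q = 467 the demand price is (3217 - 467)/2 = 1375 and the supply price is (703 + 467)/5 = 234.
Deadweight loss = ½ · (1375 - 234) · (2097 - 467) = ½ · 1141 · 1630 = 929915.

929915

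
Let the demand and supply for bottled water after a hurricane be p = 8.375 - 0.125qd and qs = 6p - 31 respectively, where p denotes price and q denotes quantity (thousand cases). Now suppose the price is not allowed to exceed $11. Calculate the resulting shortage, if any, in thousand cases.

0

Rearranging demand gives qd = 67 - 8p. In a free market, 67 - 8p = 6p - 31 gives the equilibrium p* = 7, q* = 11.
The ceiling of 11 is above the equilibrium price 7, so it is not binding; the market clears at p* = 7, q* = 11.
Since the control does not bind, there is no shortage.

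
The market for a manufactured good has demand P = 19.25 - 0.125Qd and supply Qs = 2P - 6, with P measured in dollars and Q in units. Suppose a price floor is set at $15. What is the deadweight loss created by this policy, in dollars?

Rearranging demand gives Qd = 154 - 8P. Equilibrium: 154 - 8P = 2P - 6, so 160 = 10P and P* = 16, Q* = 26.
Since 15 is below P* = 16, the floor does not bind and the free-market outcome prevails.
Since the control does not bind, no trades are prevented and deadweight loss is zero.

0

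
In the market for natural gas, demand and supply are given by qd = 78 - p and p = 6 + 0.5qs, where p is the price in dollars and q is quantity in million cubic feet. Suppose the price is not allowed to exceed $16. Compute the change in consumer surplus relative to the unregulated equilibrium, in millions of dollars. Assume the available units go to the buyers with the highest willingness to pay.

-112

Rearranging supply gives qs = 2p - 12. In a free market, 78 - p = 2p - 12 gives the equilibrium p* = 30, q* = 48.
Since 16 < 30, the ceiling is binding.
At p = 16: qd = 78 - 16 = 62 and qs = 2·16 - 12 = 20.
Consumer surplus without the control is ½ · (78 - 30) · 48 = 1152.
With the ceiling, 20 units are sold at 16 (assume they go to the highest-value buyers). The demand price at q = 20 is 58, so CS = ½ · [(78 - 16) + (58 - 16)] · 20 = 1040.
Change in consumer surplus = 1040 - 1152 = -112.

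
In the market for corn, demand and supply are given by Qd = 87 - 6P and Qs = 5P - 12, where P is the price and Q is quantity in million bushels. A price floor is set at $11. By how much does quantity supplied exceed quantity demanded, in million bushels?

Without the control the market clears where 87 - 6P = 5P - 12, i.e. P* = 9 and Q* = 33.
Since 11 > 9, the floor is binding.
At P = 11: Qd = 87 - 6·11 = 21 and Qs = 5·11 - 12 = 43.
Surplus = Qs - Qd = 43 - 21 = 22.

22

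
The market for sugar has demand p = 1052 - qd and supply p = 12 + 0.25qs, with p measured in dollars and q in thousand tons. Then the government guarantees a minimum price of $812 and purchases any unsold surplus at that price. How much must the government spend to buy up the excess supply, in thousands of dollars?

Rearranging demand gives qd = 1052 - p; rearranging supply gives qs = 4p - 48. Without the control the market clears where 1052 - p = 4p - 48, i.e. p* = 220 and q* = 832.
Because the floor (812) lies above the market-clearing price, it is binding.
At p = 812: qd = 1052 - 812 = 240 and qs = 4·812 - 48 = 3200.
Surplus = qs - qd = 2960.
Government expenditure = surplus × support price = 2960 × 812 = 2403520.

2403520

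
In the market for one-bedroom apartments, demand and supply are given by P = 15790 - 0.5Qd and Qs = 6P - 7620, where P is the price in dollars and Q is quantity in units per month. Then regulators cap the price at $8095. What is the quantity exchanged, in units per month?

21780

Rearranging demand gives Qd = 31580 - 2P. Without the control the market clears where 31580 - 2P = 6P - 7620, i.e. P* = 4900 and Q* = 21780.
Since 8095 is above P* = 4900, the ceiling does not bind and the free-market outcome prevails.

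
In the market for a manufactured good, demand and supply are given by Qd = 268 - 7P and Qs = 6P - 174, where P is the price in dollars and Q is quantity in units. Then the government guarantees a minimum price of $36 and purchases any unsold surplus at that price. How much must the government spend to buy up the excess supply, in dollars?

Equilibrium: 268 - 7P = 6P - 174, so 442 = 13P and P* = 34, Q* = 30.
Since 36 > 34, the floor is binding.
At P = 36: Qd = 268 - 7·36 = 16 and Qs = 6·36 - 174 = 42.
Surplus = Qs - Qd = 26.
Government expenditure = surplus × support price = 26 × 36 = 936.

936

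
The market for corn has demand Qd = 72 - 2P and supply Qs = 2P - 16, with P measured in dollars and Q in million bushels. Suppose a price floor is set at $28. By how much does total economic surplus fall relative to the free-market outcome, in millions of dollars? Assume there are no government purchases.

72

Equilibrium: 72 - 2P = 2P - 16, so 88 = 4P and P* = 22, Q* = 28.
Because the floor (28) lies above the market-clearing price, it is binding.
At P = 28: Qd = 72 - 2·28 = 16 and Qs = 2·28 - 16 = 40.
Quantity traded falls to 16. At Q = 16 the demand price is (72 - 16)/2 = 28 and the supply price is (16 + 16)/2 = 16.
Deadweight loss = ½ · (28 - 16) · (28 - 16) = ½ · 12 · 12 = 72.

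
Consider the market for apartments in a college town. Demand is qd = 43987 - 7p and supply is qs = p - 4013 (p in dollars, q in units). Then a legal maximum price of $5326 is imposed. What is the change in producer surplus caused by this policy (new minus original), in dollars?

In a free market, 43987 - 7p = p - 4013 gives the equilibrium p* = 6000, q* = 1987.
Because the ceiling (5326) lies below the market-clearing price, it is binding.
At p = 5326: qd = 43987 - 7·5326 = 6705 and qs = 5326 - 4013 = 1313.
Producer surplus without the control is ½ · (6000 - 4013) · 1987 = 1974084.5.
With the ceiling, producers sell 1313 units at 5326, so PS = ½ · (5326 - 4013) · 1313 = 861984.5.
Change in producer surplus = 861984.5 - 1974084.5 = -1112100.

-1112100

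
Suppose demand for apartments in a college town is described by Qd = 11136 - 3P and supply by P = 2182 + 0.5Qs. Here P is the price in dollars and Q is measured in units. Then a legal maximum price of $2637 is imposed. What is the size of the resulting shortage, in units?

2315

Rearranging supply gives Qs = 2P - 4364. Without the control the market clears where 11136 - 3P = 2P - 4364, i.e. P* = 3100 and Q* = 1836.
The ceiling of 2637 is below the equilibrium price 3100, so it binds.
At P = 2637: Qd = 11136 - 3·2637 = 3225 and Qs = 2·2637 - 4364 = 910.
Shortage = Qd - Qs = 3225 - 910 = 2315.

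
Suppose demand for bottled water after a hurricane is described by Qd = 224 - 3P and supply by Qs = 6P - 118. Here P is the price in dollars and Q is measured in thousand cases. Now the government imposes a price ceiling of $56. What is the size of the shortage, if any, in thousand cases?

0

Without the control the market clears where 224 - 3P = 6P - 118, i.e. P* = 38 and Q* = 110.
Since 56 is above P* = 38, the ceiling does not bind and the free-market outcome prevails.
Since the control does not bind, there is no shortage.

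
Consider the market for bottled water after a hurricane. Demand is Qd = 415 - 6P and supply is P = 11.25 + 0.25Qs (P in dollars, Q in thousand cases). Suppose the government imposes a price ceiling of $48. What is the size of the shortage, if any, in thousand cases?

0

Rearranging supply gives Qs = 4P - 45. In a free market, 415 - 6P = 4P - 45 gives the equilibrium P* = 46, Q* = 139.
The ceiling of 48 is above the equilibrium price 46, so it is not binding; the market clears at P* = 46, Q* = 139.
Since the control does not bind, there is no shortage.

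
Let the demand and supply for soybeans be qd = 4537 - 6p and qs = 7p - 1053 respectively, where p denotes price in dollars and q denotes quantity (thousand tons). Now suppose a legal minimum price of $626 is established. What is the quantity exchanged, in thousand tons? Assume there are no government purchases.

781

Without the control the market clears where 4537 - 6p = 7p - 1053, i.e. p* = 430 and q* = 1957.
The floor of 626 is above the equilibrium price 430, so it binds.
At p = 626: qd = 4537 - 6·626 = 781 and qs = 7·626 - 1053 = 3329.
The quantity actually transacted is the short side, demand: 781.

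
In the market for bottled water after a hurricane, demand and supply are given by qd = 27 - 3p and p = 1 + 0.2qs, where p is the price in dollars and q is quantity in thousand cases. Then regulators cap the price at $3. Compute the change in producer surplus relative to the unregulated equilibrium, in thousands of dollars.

Rearranging supply gives qs = 5p - 5. Setting quantity demanded equal to quantity supplied, 27 - 3p = 5p - 5, gives p* = 4 and q* = 15.
Since 3 < 4, the ceiling is binding.
At p = 3: qd = 27 - 3·3 = 18 and qs = 5·3 - 5 = 10.
Producer surplus without the control is ½ · (4 - 1) · 15 = 22.5.
With the ceiling, producers sell 10 units at 3, so PS = ½ · (3 - 1) · 10 = 10.
Change in producer surplus = 10 - 22.5 = -12.5.

-12.5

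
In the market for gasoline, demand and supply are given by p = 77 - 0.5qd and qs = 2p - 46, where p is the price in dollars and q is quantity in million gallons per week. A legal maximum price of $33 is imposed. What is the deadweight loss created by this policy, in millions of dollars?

578

Rearranging demand gives qd = 154 - 2p. Setting quantity demanded equal to quantity supplied, 154 - 2p = 2p - 46, gives p* = 50 and q* = 54.
Because the ceiling (33) lies below the market-clearing price, it is binding.
At p = 33: qd = 154 - 2·33 = 88 and qs = 2·33 - 46 = 20.
Quantity traded falls to 20. At q = 20 the demand price is (154 - 20)/2 = 67 and the supply price is (46 + 20)/2 = 33.
Deadweight loss = ½ · (67 - 33) · (54 - 20) = ½ · 34 · 34 = 578.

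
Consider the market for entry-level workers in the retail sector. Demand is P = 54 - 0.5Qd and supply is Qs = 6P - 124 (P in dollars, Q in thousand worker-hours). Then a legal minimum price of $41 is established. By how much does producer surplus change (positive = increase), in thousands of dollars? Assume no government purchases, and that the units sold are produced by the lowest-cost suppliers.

264

Rearranging demand gives Qd = 108 - 2P. In a free market, 108 - 2P = 6P - 124 gives the equilibrium P* = 29, Q* = 50.
Because the floor (41) lies above the market-clearing price, it is binding.
At P = 41: Qd = 108 - 2·41 = 26 and Qs = 6·41 - 124 = 122.
Producer surplus without the control is ½ · (29 - 62/3) · 50 = 625/3.
With the floor, 26 units are sold at 41. The supply price at Q = 26 is 25, so PS = ½ · [(41 - 62/3) + (41 - 25)] · 26 = 1417/3.
Change in producer surplus = 1417/3 - 625/3 = 264.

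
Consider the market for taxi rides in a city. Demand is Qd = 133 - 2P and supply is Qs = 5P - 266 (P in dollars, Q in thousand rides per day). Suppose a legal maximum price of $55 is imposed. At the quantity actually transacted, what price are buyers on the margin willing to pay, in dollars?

62

Equilibrium: 133 - 2P = 5P - 266, so 399 = 7P and P* = 57, Q* = 19.
Because the ceiling (55) lies below the market-clearing price, it is binding.
At P = 55: Qd = 133 - 2·55 = 23 and Qs = 5·55 - 266 = 9.
Only 9 units reach the market. On the demand curve, the marginal buyer's willingness to pay at Q = 9 is (133 - 9)/2 = 62.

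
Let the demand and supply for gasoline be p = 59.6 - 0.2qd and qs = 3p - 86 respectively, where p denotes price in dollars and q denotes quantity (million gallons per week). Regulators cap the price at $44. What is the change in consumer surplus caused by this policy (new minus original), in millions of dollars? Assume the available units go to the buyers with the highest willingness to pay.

Rearranging demand gives qd = 298 - 5p. Setting quantity demanded equal to quantity supplied, 298 - 5p = 3p - 86, gives p* = 48 and q* = 58.
Because the ceiling (44) lies below the market-clearing price, it is binding.
At p = 44: qd = 298 - 5·44 = 78 and qs = 3·44 - 86 = 46.
Consumer surplus without the control is ½ · (59.6 - 48) · 58 = 336.4.
With the ceiling, 46 units are sold at 44 (assume they go to the highest-value buyers). The demand price at q = 46 is 50.4, so CS = ½ · [(59.6 - 44) + (50.4 - 44)] · 46 = 506.
Change in consumer surplus = 506 - 336.4 = 169.6.

169.6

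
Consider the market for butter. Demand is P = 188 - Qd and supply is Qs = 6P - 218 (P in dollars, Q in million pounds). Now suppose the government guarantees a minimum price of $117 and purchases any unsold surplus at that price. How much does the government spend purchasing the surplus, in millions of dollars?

Rearranging demand gives Qd = 188 - P. Equilibrium: 188 - P = 6P - 218, so 406 = 7P and P* = 58, Q* = 130.
The floor of 117 is above the equilibrium price 58, so it binds.
At P = 117: Qd = 188 - 117 = 71 and Qs = 6·117 - 218 = 484.
Surplus = Qs - Qd = 413.
Government expenditure = surplus × support price = 413 × 117 = 48321.

48321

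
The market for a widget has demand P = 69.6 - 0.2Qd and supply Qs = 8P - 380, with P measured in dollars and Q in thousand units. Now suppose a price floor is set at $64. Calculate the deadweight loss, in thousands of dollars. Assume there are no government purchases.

260

Rearranging demand gives Qd = 348 - 5P. Setting quantity demanded equal to quantity supplied, 348 - 5P = 8P - 380, gives P* = 56 and Q* = 68.
Since 64 > 56, the floor is binding.
At P = 64: Qd = 348 - 5·64 = 28 and Qs = 8·64 - 380 = 132.
Quantity traded falls to 28. At Q = 28 the demand price is (348 - 28)/5 = 64 and the supply price is (380 + 28)/8 = 51.
Deadweight loss = ½ · (64 - 51) · (68 - 28) = ½ · 13 · 40 = 260.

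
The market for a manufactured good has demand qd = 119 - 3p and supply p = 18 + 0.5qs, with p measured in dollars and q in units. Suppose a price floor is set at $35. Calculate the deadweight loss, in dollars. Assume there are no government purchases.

Rearranging supply gives qs = 2p - 36. Setting quantity demanded equal to quantity supplied, 119 - 3p = 2p - 36, gives p* = 31 and q* = 26.
Because the floor (35) lies above the market-clearing price, it is binding.
At p = 35: qd = 119 - 3·35 = 14 and qs = 2·35 - 36 = 34.
Quantity traded falls to 14. At q = 14 the demand price is (119 - 14)/3 = 35 and the supply price is (36 + 14)/2 = 25.
Deadweight loss = ½ · (35 - 25) · (26 - 14) = ½ · 10 · 12 = 60.

60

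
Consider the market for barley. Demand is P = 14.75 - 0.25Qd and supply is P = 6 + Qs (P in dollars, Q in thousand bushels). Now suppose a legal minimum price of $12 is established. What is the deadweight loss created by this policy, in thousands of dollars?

Rearranging demand gives Qd = 59 - 4P; rearranging supply gives Qs = P - 6. Setting quantity demanded equal to quantity supplied, 59 - 4P = P - 6, gives P* = 13 and Q* = 7.
The floor of 12 is below the equilibrium price 13, so it is not binding; the market clears at P* = 13, Q* = 7.
Since the control does not bind, no trades are prevented and deadweight loss is zero.

0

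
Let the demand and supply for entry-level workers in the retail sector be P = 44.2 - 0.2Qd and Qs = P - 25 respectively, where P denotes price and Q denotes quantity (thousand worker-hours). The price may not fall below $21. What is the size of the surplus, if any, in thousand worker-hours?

Rearranging demand gives Qd = 221 - 5P. Equilibrium: 221 - 5P = P - 25, so 246 = 6P and P* = 41, Q* = 16.
The floor of 21 is below the equilibrium price 41, so it is not binding; the market clears at P* = 41, Q* = 16.
Since the control does not bind, there is no surplus.

0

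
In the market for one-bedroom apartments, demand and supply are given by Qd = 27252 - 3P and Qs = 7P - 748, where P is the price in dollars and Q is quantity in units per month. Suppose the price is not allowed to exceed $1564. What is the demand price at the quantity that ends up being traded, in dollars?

Without the control the market clears where 27252 - 3P = 7P - 748, i.e. P* = 2800 and Q* = 18852.
The ceiling of 1564 is below the equilibrium price 2800, so it binds.
At P = 1564: Qd = 27252 - 3·1564 = 22560 and Qs = 7·1564 - 748 = 10200.
Only 10200 units reach the market. On the demand curve, the marginal buyer's willingness to pay at Q = 10200 is (27252 - 10200)/3 = 5684.

5684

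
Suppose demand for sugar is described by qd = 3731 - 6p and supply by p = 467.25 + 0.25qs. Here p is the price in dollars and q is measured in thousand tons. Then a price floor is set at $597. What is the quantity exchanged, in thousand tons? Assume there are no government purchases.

149

Rearranging supply gives qs = 4p - 1869. Setting quantity demanded equal to quantity supplied, 3731 - 6p = 4p - 1869, gives p* = 560 and q* = 371.
Because the floor (597) lies above the market-clearing price, it is binding.
At p = 597: qd = 3731 - 6·597 = 149 and qs = 4·597 - 1869 = 519.
The quantity actually transacted is the short side, demand: 149.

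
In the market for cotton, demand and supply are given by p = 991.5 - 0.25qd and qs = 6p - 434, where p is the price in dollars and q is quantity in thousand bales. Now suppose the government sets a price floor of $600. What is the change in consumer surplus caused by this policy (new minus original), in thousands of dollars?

-301760

Rearranging demand gives qd = 3966 - 4p. Without the control the market clears where 3966 - 4p = 6p - 434, i.e. p* = 440 and q* = 2206.
The floor of 600 is above the equilibrium price 440, so it binds.
At p = 600: qd = 3966 - 4·600 = 1566 and qs = 6·600 - 434 = 3166.
Consumer surplus without the control is ½ · (991.5 - 440) · 2206 = 608304.5.
With the floor, consumers buy 1566 units at 600, so CS = ½ · (991.5 - 600) · 1566 = 306544.5.
Change in consumer surplus = 306544.5 - 608304.5 = -301760.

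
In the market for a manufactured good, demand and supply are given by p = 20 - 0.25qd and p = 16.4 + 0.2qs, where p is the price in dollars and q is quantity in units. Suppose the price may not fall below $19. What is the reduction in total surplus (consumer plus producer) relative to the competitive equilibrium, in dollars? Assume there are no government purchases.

3.6

Rearranging demand gives qd = 80 - 4p; rearranging supply gives qs = 5p - 82. Setting quantity demanded equal to quantity supplied, 80 - 4p = 5p - 82, gives p* = 18 and q* = 8.
Because the floor (19) lies above the market-clearing price, it is binding.
At p = 19: qd = 80 - 4·19 = 4 and qs = 5·19 - 82 = 13.
Quantity traded falls to 4. At q = 4 the demand price is (80 - 4)/4 = 19 and the supply price is (82 + 4)/5 = 17.2.
Deadweight loss = ½ · (19 - 17.2) · (8 - 4) = ½ · 1.8 · 4 = 3.6.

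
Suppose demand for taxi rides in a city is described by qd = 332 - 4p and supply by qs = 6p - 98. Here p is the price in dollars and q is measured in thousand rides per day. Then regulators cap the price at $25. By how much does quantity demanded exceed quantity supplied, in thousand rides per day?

180

Setting quantity demanded equal to quantity supplied, 332 - 4p = 6p - 98, gives p* = 43 and q* = 160.
The ceiling of 25 is below the equilibrium price 43, so it binds.
At p = 25: qd = 332 - 4·25 = 232 and qs = 6·25 - 98 = 52.
Shortage = qd - qs = 232 - 52 = 180.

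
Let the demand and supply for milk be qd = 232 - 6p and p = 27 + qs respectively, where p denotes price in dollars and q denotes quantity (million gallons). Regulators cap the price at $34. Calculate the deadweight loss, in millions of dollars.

5.25

Rearranging supply gives qs = p - 27. Setting quantity demanded equal to quantity supplied, 232 - 6p = p - 27, gives p* = 37 and q* = 10.
Since 34 < 37, the ceiling is binding.
At p = 34: qd = 232 - 6·34 = 28 and qs = 34 - 27 = 7.
Quantity traded falls to 7. At q = 7 the demand price is (232 - 7)/6 = 37.5 and the supply price is 27 + 7 = 34.
Deadweight loss = ½ · (37.5 - 34) · (10 - 7) = ½ · 3.5 · 3 = 5.25.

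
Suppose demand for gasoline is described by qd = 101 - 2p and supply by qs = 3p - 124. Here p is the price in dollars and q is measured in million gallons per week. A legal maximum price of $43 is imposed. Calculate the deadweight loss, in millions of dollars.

15

Setting quantity demanded equal to quantity supplied, 101 - 2p = 3p - 124, gives p* = 45 and q* = 11.
Since 43 < 45, the ceiling is binding.
At p = 43: qd = 101 - 2·43 = 15 and qs = 3·43 - 124 = 5.
Quantity traded falls to 5. At q = 5 the demand price is (101 - 5)/2 = 48 and the supply price is (124 + 5)/3 = 43.
Deadweight loss = ½ · (48 - 43) · (11 - 5) = ½ · 5 · 6 = 15.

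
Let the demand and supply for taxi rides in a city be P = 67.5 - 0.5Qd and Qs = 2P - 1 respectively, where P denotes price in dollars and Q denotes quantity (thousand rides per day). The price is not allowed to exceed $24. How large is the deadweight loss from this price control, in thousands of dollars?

Rearranging demand gives Qd = 135 - 2P. Without the control the market clears where 135 - 2P = 2P - 1, i.e. P* = 34 and Q* = 67.
Because the ceiling (24) lies below the market-clearing price, it is binding.
At P = 24: Qd = 135 - 2·24 = 87 and Qs = 2·24 - 1 = 47.
Quantity traded falls to 47. At Q = 47 the demand price is (135 - 47)/2 = 44 and the supply price is (1 + 47)/2 = 24.
Deadweight loss = ½ · (44 - 24) · (67 - 47) = ½ · 20 · 20 = 200.

200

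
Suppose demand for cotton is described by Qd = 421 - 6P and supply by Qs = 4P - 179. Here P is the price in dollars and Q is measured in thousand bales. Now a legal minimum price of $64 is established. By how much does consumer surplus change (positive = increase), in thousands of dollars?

-196

Without the control the market clears where 421 - 6P = 4P - 179, i.e. P* = 60 and Q* = 61.
The floor of 64 is above the equilibrium price 60, so it binds.
At P = 64: Qd = 421 - 6·64 = 37 and Qs = 4·64 - 179 = 77.
Consumer surplus without the control is ½ · (421/6 - 60) · 61 = 3721/12.
With the floor, consumers buy 37 units at 64, so CS = ½ · (421/6 - 64) · 37 = 1369/12.
Change in consumer surplus = 1369/12 - 3721/12 = -196.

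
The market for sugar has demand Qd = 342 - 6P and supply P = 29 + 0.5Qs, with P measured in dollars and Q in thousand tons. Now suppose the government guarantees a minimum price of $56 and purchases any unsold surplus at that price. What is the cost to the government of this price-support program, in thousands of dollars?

2688

Rearranging supply gives Qs = 2P - 58. Without the control the market clears where 342 - 6P = 2P - 58, i.e. P* = 50 and Q* = 42.
Since 56 > 50, the floor is binding.
At P = 56: Qd = 342 - 6·56 = 6 and Qs = 2·56 - 58 = 54.
Surplus = Qs - Qd = 48.
Government expenditure = surplus × support price = 48 × 56 = 2688.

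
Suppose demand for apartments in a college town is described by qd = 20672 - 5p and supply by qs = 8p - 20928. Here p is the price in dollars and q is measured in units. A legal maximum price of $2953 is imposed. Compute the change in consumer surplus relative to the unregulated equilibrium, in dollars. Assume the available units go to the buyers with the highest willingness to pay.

In a free market, 20672 - 5p = 8p - 20928 gives the equilibrium p* = 3200, q* = 4672.
Because the ceiling (2953) lies below the market-clearing price, it is binding.
At p = 2953: qd = 20672 - 5·2953 = 5907 and qs = 8·2953 - 20928 = 2696.
Consumer surplus without the control is ½ · (4134.4 - 3200) · 4672 = 2182758.4.
With the ceiling, 2696 units are sold at 2953 (assume they go to the highest-value buyers). The demand price at q = 2696 is 3595.2, so CS = ½ · [(4134.4 - 2953) + (3595.2 - 2953)] · 2696 = 2458212.8.
Change in consumer surplus = 2458212.8 - 2182758.4 = 275454.4.

275454.4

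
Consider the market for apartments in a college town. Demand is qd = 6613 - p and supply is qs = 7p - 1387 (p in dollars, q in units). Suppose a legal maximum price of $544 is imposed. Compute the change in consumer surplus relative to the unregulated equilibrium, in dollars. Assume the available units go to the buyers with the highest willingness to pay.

Without the control the market clears where 6613 - p = 7p - 1387, i.e. p* = 1000 and q* = 5613.
The ceiling of 544 is below the equilibrium price 1000, so it binds.
At p = 544: qd = 6613 - 544 = 6069 and qs = 7·544 - 1387 = 2421.
Consumer surplus without the control is ½ · (6613 - 1000) · 5613 = 15752884.5.
With the ceiling, 2421 units are sold at 544 (assume they go to the highest-value buyers). The demand price at q = 2421 is 4192, so CS = ½ · [(6613 - 544) + (4192 - 544)] · 2421 = 11762428.5.
Change in consumer surplus = 11762428.5 - 15752884.5 = -3990456.

-3990456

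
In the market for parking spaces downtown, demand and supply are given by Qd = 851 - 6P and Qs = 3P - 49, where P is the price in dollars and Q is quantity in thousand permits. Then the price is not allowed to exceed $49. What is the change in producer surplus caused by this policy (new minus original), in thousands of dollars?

Setting quantity demanded equal to quantity supplied, 851 - 6P = 3P - 49, gives P* = 100 and Q* = 251.
The ceiling of 49 is below the equilibrium price 100, so it binds.
At P = 49: Qd = 851 - 6·49 = 557 and Qs = 3·49 - 49 = 98.
Producer surplus without the control is ½ · (100 - 49/3) · 251 = 63001/6.
With the ceiling, producers sell 98 units at 49, so PS = ½ · (49 - 49/3) · 98 = 4802/3.
Change in producer surplus = 4802/3 - 63001/6 = -8899.5.

-8899.5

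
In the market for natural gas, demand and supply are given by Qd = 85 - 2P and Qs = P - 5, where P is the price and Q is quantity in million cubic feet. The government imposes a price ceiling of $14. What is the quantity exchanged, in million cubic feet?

Without the control the market clears where 85 - 2P = P - 5, i.e. P* = 30 and Q* = 25.
Because the ceiling (14) lies below the market-clearing price, it is binding.
At P = 14: Qd = 85 - 2·14 = 57 and Qs = 14 - 5 = 9.
The quantity actually transacted is the short side, supply: 9.

9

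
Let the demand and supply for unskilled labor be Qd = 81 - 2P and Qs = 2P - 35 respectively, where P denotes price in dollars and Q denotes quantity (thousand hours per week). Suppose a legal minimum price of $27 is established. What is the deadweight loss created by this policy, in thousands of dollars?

0

In a free market, 81 - 2P = 2P - 35 gives the equilibrium P* = 29, Q* = 23.
The floor of 27 is below the equilibrium price 29, so it is not binding; the market clears at P* = 29, Q* = 23.
Since the control does not bind, no trades are prevented and deadweight loss is zero.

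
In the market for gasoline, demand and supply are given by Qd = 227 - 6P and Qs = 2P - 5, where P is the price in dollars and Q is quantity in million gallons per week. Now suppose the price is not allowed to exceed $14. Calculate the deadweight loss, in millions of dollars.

300

Setting quantity demanded equal to quantity supplied, 227 - 6P = 2P - 5, gives P* = 29 and Q* = 53.
The ceiling of 14 is below the equilibrium price 29, so it binds.
At P = 14: Qd = 227 - 6·14 = 143 and Qs = 2·14 - 5 = 23.
Quantity traded falls to 23. At Q = 23 the demand price is (227 - 23)/6 = 34 and the supply price is (5 + 23)/2 = 14.
Deadweight loss = ½ · (34 - 14) · (53 - 23) = ½ · 20 · 30 = 300.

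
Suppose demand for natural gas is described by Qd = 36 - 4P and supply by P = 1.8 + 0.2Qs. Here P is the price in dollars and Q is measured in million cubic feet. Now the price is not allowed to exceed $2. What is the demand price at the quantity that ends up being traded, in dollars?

8.75

Rearranging supply gives Qs = 5P - 9. In a free market, 36 - 4P = 5P - 9 gives the equilibrium P* = 5, Q* = 16.
The ceiling of 2 is below the equilibrium price 5, so it binds.
At P = 2: Qd = 36 - 4·2 = 28 and Qs = 5·2 - 9 = 1.
Only 1 units reach the market. On the demand curve, the marginal buyer's willingness to pay at Q = 1 is (36 - 1)/4 = 8.75.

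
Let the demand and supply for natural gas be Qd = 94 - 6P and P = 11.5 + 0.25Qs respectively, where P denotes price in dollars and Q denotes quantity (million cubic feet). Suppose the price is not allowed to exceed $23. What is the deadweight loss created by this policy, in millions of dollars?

0

Rearranging supply gives Qs = 4P - 46. Without the control the market clears where 94 - 6P = 4P - 46, i.e. P* = 14 and Q* = 10.
Since 23 is above P* = 14, the ceiling does not bind and the free-market outcome prevails.
Since the control does not bind, no trades are prevented and deadweight loss is zero.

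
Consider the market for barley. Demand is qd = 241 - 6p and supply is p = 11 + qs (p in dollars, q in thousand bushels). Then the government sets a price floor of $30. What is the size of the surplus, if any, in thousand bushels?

Rearranging supply gives qs = p - 11. Without the control the market clears where 241 - 6p = p - 11, i.e. p* = 36 and q* = 25.
The floor of 30 is below the equilibrium price 36, so it is not binding; the market clears at p* = 36, q* = 25.
Since the control does not bind, there is no surplus.

0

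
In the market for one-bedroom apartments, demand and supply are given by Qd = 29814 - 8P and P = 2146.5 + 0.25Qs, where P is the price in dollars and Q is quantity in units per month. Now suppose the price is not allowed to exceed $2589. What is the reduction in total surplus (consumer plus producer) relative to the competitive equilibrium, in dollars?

1119963

Rearranging supply gives Qs = 4P - 8586. Without the control the market clears where 29814 - 8P = 4P - 8586, i.e. P* = 3200 and Q* = 4214.
Since 2589 < 3200, the ceiling is binding.
At P = 2589: Qd = 29814 - 8·2589 = 9102 and Qs = 4·2589 - 8586 = 1770.
Quantity traded falls to 1770. At Q = 1770 the demand price is (29814 - 1770)/8 = 3505.5 and the supply price is (8586 + 1770)/4 = 2589.
Deadweight loss = ½ · (3505.5 - 2589) · (4214 - 1770) = ½ · 916.5 · 2444 = 1119963.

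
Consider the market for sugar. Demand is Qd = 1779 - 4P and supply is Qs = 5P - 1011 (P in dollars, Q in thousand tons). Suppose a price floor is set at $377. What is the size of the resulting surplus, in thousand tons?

Setting quantity demanded equal to quantity supplied, 1779 - 4P = 5P - 1011, gives P* = 310 and Q* = 539.
Since 377 > 310, the floor is binding.
At P = 377: Qd = 1779 - 4·377 = 271 and Qs = 5·377 - 1011 = 874.
Surplus = Qs - Qd = 874 - 271 = 603.

603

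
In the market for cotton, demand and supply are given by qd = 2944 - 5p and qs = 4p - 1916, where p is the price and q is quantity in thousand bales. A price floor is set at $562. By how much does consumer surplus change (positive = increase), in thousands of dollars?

Without the control the market clears where 2944 - 5p = 4p - 1916, i.e. p* = 540 and q* = 244.
The floor of 562 is above the equilibrium price 540, so it binds.
At p = 562: qd = 2944 - 5·562 = 134 and qs = 4·562 - 1916 = 332.
Consumer surplus without the control is ½ · (588.8 - 540) · 244 = 5953.6.
With the floor, consumers buy 134 units at 562, so CS = ½ · (588.8 - 562) · 134 = 1795.6.
Change in consumer surplus = 1795.6 - 5953.6 = -4158.

-4158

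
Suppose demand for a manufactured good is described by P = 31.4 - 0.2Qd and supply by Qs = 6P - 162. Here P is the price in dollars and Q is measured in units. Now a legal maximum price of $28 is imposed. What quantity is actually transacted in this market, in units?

Rearranging demand gives Qd = 157 - 5P. In a free market, 157 - 5P = 6P - 162 gives the equilibrium P* = 29, Q* = 12.
Because the ceiling (28) lies below the market-clearing price, it is binding.
At P = 28: Qd = 157 - 5·28 = 17 and Qs = 6·28 - 162 = 6.
The quantity actually transacted is the short side, supply: 6.

6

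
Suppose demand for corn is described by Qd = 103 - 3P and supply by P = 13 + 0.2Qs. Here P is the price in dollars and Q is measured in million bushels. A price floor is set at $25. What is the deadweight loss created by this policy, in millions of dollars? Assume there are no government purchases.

38.4

Rearranging supply gives Qs = 5P - 65. Without the control the market clears where 103 - 3P = 5P - 65, i.e. P* = 21 and Q* = 40.
The floor of 25 is above the equilibrium price 21, so it binds.
At P = 25: Qd = 103 - 3·25 = 28 and Qs = 5·25 - 65 = 60.
Quantity traded falls to 28. At Q = 28 the demand price is (103 - 28)/3 = 25 and the supply price is (65 + 28)/5 = 18.6.
Deadweight loss = ½ · (25 - 18.6) · (40 - 28) = ½ · 6.4 · 12 = 38.4.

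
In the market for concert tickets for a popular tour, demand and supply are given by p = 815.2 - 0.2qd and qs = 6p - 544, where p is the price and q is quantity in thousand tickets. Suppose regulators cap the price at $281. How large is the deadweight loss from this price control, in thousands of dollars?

127518.6

Rearranging demand gives qd = 4076 - 5p. Equilibrium: 4076 - 5p = 6p - 544, so 4620 = 11p and p* = 420, q* = 1976.
Since 281 < 420, the ceiling is binding.
At p = 281: qd = 4076 - 5·281 = 2671 and qs = 6·281 - 544 = 1142.
Quantity traded falls to 1142. At q = 1142 the demand price is (4076 - 1142)/5 = 586.8 and the supply price is (544 + 1142)/6 = 281.
Deadweight loss = ½ · (586.8 - 281) · (1976 - 1142) = ½ · 305.8 · 834 = 127518.6.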